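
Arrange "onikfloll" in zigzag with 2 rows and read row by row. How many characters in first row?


Zigzag "onikfloll" into 2 rows:
Placing characters:
  'o' => row 0
  'n' => row 1
  'i' => row 0
  'k' => row 1
  'f' => row 0
  'l' => row 1
  'o' => row 0
  'l' => row 1
  'l' => row 0
Rows:
  Row 0: "oifol"
  Row 1: "nkll"
First row length: 5

5


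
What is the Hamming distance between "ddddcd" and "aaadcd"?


Comparing "ddddcd" and "aaadcd" position by position:
  Position 0: 'd' vs 'a' => differ
  Position 1: 'd' vs 'a' => differ
  Position 2: 'd' vs 'a' => differ
  Position 3: 'd' vs 'd' => same
  Position 4: 'c' vs 'c' => same
  Position 5: 'd' vs 'd' => same
Total differences (Hamming distance): 3

3


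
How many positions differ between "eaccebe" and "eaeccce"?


Comparing "eaccebe" and "eaeccce" position by position:
  Position 0: 'e' vs 'e' => same
  Position 1: 'a' vs 'a' => same
  Position 2: 'c' vs 'e' => DIFFER
  Position 3: 'c' vs 'c' => same
  Position 4: 'e' vs 'c' => DIFFER
  Position 5: 'b' vs 'c' => DIFFER
  Position 6: 'e' vs 'e' => same
Positions that differ: 3

3


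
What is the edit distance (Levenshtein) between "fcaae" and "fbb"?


Computing edit distance: "fcaae" -> "fbb"
DP table:
           f    b    b
      0    1    2    3
  f   1    0    1    2
  c   2    1    1    2
  a   3    2    2    2
  a   4    3    3    3
  e   5    4    4    4
Edit distance = dp[5][3] = 4

4


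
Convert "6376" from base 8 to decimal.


Input: "6376" in base 8
Positional expansion:
  Digit '6' (value 6) x 8^3 = 3072
  Digit '3' (value 3) x 8^2 = 192
  Digit '7' (value 7) x 8^1 = 56
  Digit '6' (value 6) x 8^0 = 6
Sum = 3326

3326


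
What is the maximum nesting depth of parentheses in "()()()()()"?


Input: "()()()()()"
Tracking depth:
  Position 0 '(': depth becomes 1
  Position 1 ')': depth becomes 0
  Position 2 '(': depth becomes 1
  Position 3 ')': depth becomes 0
  Position 4 '(': depth becomes 1
  Position 5 ')': depth becomes 0
  Position 6 '(': depth becomes 1
  Position 7 ')': depth becomes 0
  Position 8 '(': depth becomes 1
  Position 9 ')': depth becomes 0
Maximum depth reached: 1

1


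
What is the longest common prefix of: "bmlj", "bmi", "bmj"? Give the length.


Words: bmlj, bmi, bmj
  Position 0: all 'b' => match
  Position 1: all 'm' => match
  Position 2: ('l', 'i', 'j') => mismatch, stop
LCP = "bm" (length 2)

2


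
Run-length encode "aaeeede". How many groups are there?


Input: aaeeede
Scanning for consecutive runs:
  Group 1: 'a' x 2 (positions 0-1)
  Group 2: 'e' x 3 (positions 2-4)
  Group 3: 'd' x 1 (positions 5-5)
  Group 4: 'e' x 1 (positions 6-6)
Total groups: 4

4


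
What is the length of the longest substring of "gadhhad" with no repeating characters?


Input: "gadhhad"
Sliding window (track last position of each char):
  Position 0 ('g'): window [0,0] length 1 -- new best
  Position 1 ('a'): window [0,1] length 2 -- new best
  Position 2 ('d'): window [0,2] length 3 -- new best
  Position 3 ('h'): window [0,3] length 4 -- new best
  Position 4 ('h'): repeat (last at 3), move window start to 4
  Position 4 ('h'): window [4,4] length 1
  Position 5 ('a'): window [4,5] length 2
  Position 6 ('d'): window [4,6] length 3
Longest substring with no repeats: "gadh" with length 4

4


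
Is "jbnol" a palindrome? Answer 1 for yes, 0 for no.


Input: jbnol
Reversed: lonbj
  Compare pos 0 ('j') with pos 4 ('l'): MISMATCH
  Compare pos 1 ('b') with pos 3 ('o'): MISMATCH
Result: not a palindrome

0


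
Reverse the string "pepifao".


Input: pepifao
Reading characters right to left:
  Position 6: 'o'
  Position 5: 'a'
  Position 4: 'f'
  Position 3: 'i'
  Position 2: 'p'
  Position 1: 'e'
  Position 0: 'p'
Reversed: oafipep

oafipep


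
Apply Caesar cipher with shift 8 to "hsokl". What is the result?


Caesar cipher: shift "hsokl" by 8
  'h' (pos 7) + 8 = pos 15 = 'p'
  's' (pos 18) + 8 = pos 0 = 'a'
  'o' (pos 14) + 8 = pos 22 = 'w'
  'k' (pos 10) + 8 = pos 18 = 's'
  'l' (pos 11) + 8 = pos 19 = 't'
Result: pawst

pawst


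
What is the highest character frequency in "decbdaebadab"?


Input: decbdaebadab
Character counts:
  'a': 3
  'b': 3
  'c': 1
  'd': 3
  'e': 2
Maximum frequency: 3

3


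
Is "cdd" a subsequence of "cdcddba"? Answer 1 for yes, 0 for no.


Check if "cdd" is a subsequence of "cdcddba"
Greedy scan:
  Position 0 ('c'): matches sub[0] = 'c'
  Position 1 ('d'): matches sub[1] = 'd'
  Position 2 ('c'): no match needed
  Position 3 ('d'): matches sub[2] = 'd'
  Position 4 ('d'): no match needed
  Position 5 ('b'): no match needed
  Position 6 ('a'): no match needed
All 3 characters matched => is a subsequence

1


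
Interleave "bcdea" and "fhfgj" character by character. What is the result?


Interleaving "bcdea" and "fhfgj":
  Position 0: 'b' from first, 'f' from second => "bf"
  Position 1: 'c' from first, 'h' from second => "ch"
  Position 2: 'd' from first, 'f' from second => "df"
  Position 3: 'e' from first, 'g' from second => "eg"
  Position 4: 'a' from first, 'j' from second => "aj"
Result: bfchdfegaj

bfchdfegaj


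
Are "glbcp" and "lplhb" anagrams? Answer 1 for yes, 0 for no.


Strings: "glbcp", "lplhb"
Sorted first:  bcglp
Sorted second: bhllp
Differ at position 1: 'c' vs 'h' => not anagrams

0


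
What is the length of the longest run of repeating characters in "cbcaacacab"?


Input: "cbcaacacab"
Scanning for longest run:
  Position 1 ('b'): new char, reset run to 1
  Position 2 ('c'): new char, reset run to 1
  Position 3 ('a'): new char, reset run to 1
  Position 4 ('a'): continues run of 'a', length=2
  Position 5 ('c'): new char, reset run to 1
  Position 6 ('a'): new char, reset run to 1
  Position 7 ('c'): new char, reset run to 1
  Position 8 ('a'): new char, reset run to 1
  Position 9 ('b'): new char, reset run to 1
Longest run: 'a' with length 2

2


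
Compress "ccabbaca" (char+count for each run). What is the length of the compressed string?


Input: ccabbaca
Runs:
  'c' x 2 => "c2"
  'a' x 1 => "a1"
  'b' x 2 => "b2"
  'a' x 1 => "a1"
  'c' x 1 => "c1"
  'a' x 1 => "a1"
Compressed: "c2a1b2a1c1a1"
Compressed length: 12

12


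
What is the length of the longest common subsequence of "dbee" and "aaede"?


LCS of "dbee" and "aaede"
DP table:
           a    a    e    d    e
      0    0    0    0    0    0
  d   0    0    0    0    1    1
  b   0    0    0    0    1    1
  e   0    0    0    1    1    2
  e   0    0    0    1    1    2
LCS length = dp[4][5] = 2

2


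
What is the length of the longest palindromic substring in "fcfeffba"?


Input: "fcfeffba"
Checking substrings for palindromes:
  [0:3] "fcf" (len 3) => palindrome
  [2:5] "fef" (len 3) => palindrome
  [4:6] "ff" (len 2) => palindrome
Longest palindromic substring: "fcf" with length 3

3


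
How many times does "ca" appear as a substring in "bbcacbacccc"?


Searching for "ca" in "bbcacbacccc"
Scanning each position:
  Position 0: "bb" => no
  Position 1: "bc" => no
  Position 2: "ca" => MATCH
  Position 3: "ac" => no
  Position 4: "cb" => no
  Position 5: "ba" => no
  Position 6: "ac" => no
  Position 7: "cc" => no
  Position 8: "cc" => no
  Position 9: "cc" => no
Total occurrences: 1

1


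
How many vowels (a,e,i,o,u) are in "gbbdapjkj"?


Input: gbbdapjkj
Checking each character:
  'g' at position 0: consonant
  'b' at position 1: consonant
  'b' at position 2: consonant
  'd' at position 3: consonant
  'a' at position 4: vowel (running total: 1)
  'p' at position 5: consonant
  'j' at position 6: consonant
  'k' at position 7: consonant
  'j' at position 8: consonant
Total vowels: 1

1


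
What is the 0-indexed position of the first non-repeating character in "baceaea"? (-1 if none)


Input: baceaea
Character frequencies:
  'a': 3
  'b': 1
  'c': 1
  'e': 2
Scanning left to right for freq == 1:
  Position 0 ('b'): unique! => answer = 0

0


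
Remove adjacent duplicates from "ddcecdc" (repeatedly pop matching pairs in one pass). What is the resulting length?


Input: ddcecdc
Stack-based adjacent duplicate removal:
  Read 'd': push. Stack: d
  Read 'd': matches stack top 'd' => pop. Stack: (empty)
  Read 'c': push. Stack: c
  Read 'e': push. Stack: ce
  Read 'c': push. Stack: cec
  Read 'd': push. Stack: cecd
  Read 'c': push. Stack: cecdc
Final stack: "cecdc" (length 5)

5


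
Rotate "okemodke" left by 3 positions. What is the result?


Input: "okemodke", rotate left by 3
First 3 characters: "oke"
Remaining characters: "modke"
Concatenate remaining + first: "modke" + "oke" = "modkeoke"

modkeoke


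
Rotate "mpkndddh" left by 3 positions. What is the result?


Input: "mpkndddh", rotate left by 3
First 3 characters: "mpk"
Remaining characters: "ndddh"
Concatenate remaining + first: "ndddh" + "mpk" = "ndddhmpk"

ndddhmpk


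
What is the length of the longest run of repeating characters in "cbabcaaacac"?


Input: "cbabcaaacac"
Scanning for longest run:
  Position 1 ('b'): new char, reset run to 1
  Position 2 ('a'): new char, reset run to 1
  Position 3 ('b'): new char, reset run to 1
  Position 4 ('c'): new char, reset run to 1
  Position 5 ('a'): new char, reset run to 1
  Position 6 ('a'): continues run of 'a', length=2
  Position 7 ('a'): continues run of 'a', length=3
  Position 8 ('c'): new char, reset run to 1
  Position 9 ('a'): new char, reset run to 1
  Position 10 ('c'): new char, reset run to 1
Longest run: 'a' with length 3

3


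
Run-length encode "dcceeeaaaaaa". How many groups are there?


Input: dcceeeaaaaaa
Scanning for consecutive runs:
  Group 1: 'd' x 1 (positions 0-0)
  Group 2: 'c' x 2 (positions 1-2)
  Group 3: 'e' x 3 (positions 3-5)
  Group 4: 'a' x 6 (positions 6-11)
Total groups: 4

4


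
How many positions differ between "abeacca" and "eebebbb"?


Comparing "abeacca" and "eebebbb" position by position:
  Position 0: 'a' vs 'e' => DIFFER
  Position 1: 'b' vs 'e' => DIFFER
  Position 2: 'e' vs 'b' => DIFFER
  Position 3: 'a' vs 'e' => DIFFER
  Position 4: 'c' vs 'b' => DIFFER
  Position 5: 'c' vs 'b' => DIFFER
  Position 6: 'a' vs 'b' => DIFFER
Positions that differ: 7

7


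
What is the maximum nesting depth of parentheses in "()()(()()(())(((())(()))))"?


Input: "()()(()()(())(((())(()))))"
Tracking depth:
  Position 0 '(': depth becomes 1
  Position 1 ')': depth becomes 0
  Position 2 '(': depth becomes 1
  Position 3 ')': depth becomes 0
  Position 4 '(': depth becomes 1
  Position 5 '(': depth becomes 2
  Position 6 ')': depth becomes 1
  Position 7 '(': depth becomes 2
  Position 8 ')': depth becomes 1
  Position 9 '(': depth becomes 2
  Position 10 '(': depth becomes 3
  Position 11 ')': depth becomes 2
  Position 12 ')': depth becomes 1
  Position 13 '(': depth becomes 2
  Position 14 '(': depth becomes 3
  Position 15 '(': depth becomes 4
  Position 16 '(': depth becomes 5
  Position 17 ')': depth becomes 4
  Position 18 ')': depth becomes 3
  Position 19 '(': depth becomes 4
  Position 20 '(': depth becomes 5
  Position 21 ')': depth becomes 4
  Position 22 ')': depth becomes 3
  Position 23 ')': depth becomes 2
  Position 24 ')': depth becomes 1
  Position 25 ')': depth becomes 0
Maximum depth reached: 5

5


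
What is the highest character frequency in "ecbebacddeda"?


Input: ecbebacddeda
Character counts:
  'a': 2
  'b': 2
  'c': 2
  'd': 3
  'e': 3
Maximum frequency: 3

3


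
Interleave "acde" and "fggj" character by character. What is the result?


Interleaving "acde" and "fggj":
  Position 0: 'a' from first, 'f' from second => "af"
  Position 1: 'c' from first, 'g' from second => "cg"
  Position 2: 'd' from first, 'g' from second => "dg"
  Position 3: 'e' from first, 'j' from second => "ej"
Result: afcgdgej

afcgdgej


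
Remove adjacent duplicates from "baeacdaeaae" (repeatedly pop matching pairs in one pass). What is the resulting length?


Input: baeacdaeaae
Stack-based adjacent duplicate removal:
  Read 'b': push. Stack: b
  Read 'a': push. Stack: ba
  Read 'e': push. Stack: bae
  Read 'a': push. Stack: baea
  Read 'c': push. Stack: baeac
  Read 'd': push. Stack: baeacd
  Read 'a': push. Stack: baeacda
  Read 'e': push. Stack: baeacdae
  Read 'a': push. Stack: baeacdaea
  Read 'a': matches stack top 'a' => pop. Stack: baeacdae
  Read 'e': matches stack top 'e' => pop. Stack: baeacda
Final stack: "baeacda" (length 7)

7


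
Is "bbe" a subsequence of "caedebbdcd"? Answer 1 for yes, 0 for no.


Check if "bbe" is a subsequence of "caedebbdcd"
Greedy scan:
  Position 0 ('c'): no match needed
  Position 1 ('a'): no match needed
  Position 2 ('e'): no match needed
  Position 3 ('d'): no match needed
  Position 4 ('e'): no match needed
  Position 5 ('b'): matches sub[0] = 'b'
  Position 6 ('b'): matches sub[1] = 'b'
  Position 7 ('d'): no match needed
  Position 8 ('c'): no match needed
  Position 9 ('d'): no match needed
Only matched 2/3 characters => not a subsequence

0


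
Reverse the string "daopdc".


Input: daopdc
Reading characters right to left:
  Position 5: 'c'
  Position 4: 'd'
  Position 3: 'p'
  Position 2: 'o'
  Position 1: 'a'
  Position 0: 'd'
Reversed: cdpoad

cdpoad


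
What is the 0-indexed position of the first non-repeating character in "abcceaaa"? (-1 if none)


Input: abcceaaa
Character frequencies:
  'a': 4
  'b': 1
  'c': 2
  'e': 1
Scanning left to right for freq == 1:
  Position 0 ('a'): freq=4, skip
  Position 1 ('b'): unique! => answer = 1

1


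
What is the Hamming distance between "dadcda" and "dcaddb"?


Comparing "dadcda" and "dcaddb" position by position:
  Position 0: 'd' vs 'd' => same
  Position 1: 'a' vs 'c' => differ
  Position 2: 'd' vs 'a' => differ
  Position 3: 'c' vs 'd' => differ
  Position 4: 'd' vs 'd' => same
  Position 5: 'a' vs 'b' => differ
Total differences (Hamming distance): 4

4


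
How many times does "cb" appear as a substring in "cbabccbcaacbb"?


Searching for "cb" in "cbabccbcaacbb"
Scanning each position:
  Position 0: "cb" => MATCH
  Position 1: "ba" => no
  Position 2: "ab" => no
  Position 3: "bc" => no
  Position 4: "cc" => no
  Position 5: "cb" => MATCH
  Position 6: "bc" => no
  Position 7: "ca" => no
  Position 8: "aa" => no
  Position 9: "ac" => no
  Position 10: "cb" => MATCH
  Position 11: "bb" => no
Total occurrences: 3

3


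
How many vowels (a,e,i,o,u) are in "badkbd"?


Input: badkbd
Checking each character:
  'b' at position 0: consonant
  'a' at position 1: vowel (running total: 1)
  'd' at position 2: consonant
  'k' at position 3: consonant
  'b' at position 4: consonant
  'd' at position 5: consonant
Total vowels: 1

1


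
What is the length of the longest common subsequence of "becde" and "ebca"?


LCS of "becde" and "ebca"
DP table:
           e    b    c    a
      0    0    0    0    0
  b   0    0    1    1    1
  e   0    1    1    1    1
  c   0    1    1    2    2
  d   0    1    1    2    2
  e   0    1    1    2    2
LCS length = dp[5][4] = 2

2


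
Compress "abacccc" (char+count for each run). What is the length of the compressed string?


Input: abacccc
Runs:
  'a' x 1 => "a1"
  'b' x 1 => "b1"
  'a' x 1 => "a1"
  'c' x 4 => "c4"
Compressed: "a1b1a1c4"
Compressed length: 8

8


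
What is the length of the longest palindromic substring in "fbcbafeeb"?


Input: "fbcbafeeb"
Checking substrings for palindromes:
  [1:4] "bcb" (len 3) => palindrome
  [6:8] "ee" (len 2) => palindrome
Longest palindromic substring: "bcb" with length 3

3


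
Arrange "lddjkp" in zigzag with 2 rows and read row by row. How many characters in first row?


Zigzag "lddjkp" into 2 rows:
Placing characters:
  'l' => row 0
  'd' => row 1
  'd' => row 0
  'j' => row 1
  'k' => row 0
  'p' => row 1
Rows:
  Row 0: "ldk"
  Row 1: "djp"
First row length: 3

3


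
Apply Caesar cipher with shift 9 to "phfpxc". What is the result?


Caesar cipher: shift "phfpxc" by 9
  'p' (pos 15) + 9 = pos 24 = 'y'
  'h' (pos 7) + 9 = pos 16 = 'q'
  'f' (pos 5) + 9 = pos 14 = 'o'
  'p' (pos 15) + 9 = pos 24 = 'y'
  'x' (pos 23) + 9 = pos 6 = 'g'
  'c' (pos 2) + 9 = pos 11 = 'l'
Result: yqoygl

yqoygl


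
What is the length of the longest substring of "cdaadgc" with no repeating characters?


Input: "cdaadgc"
Sliding window (track last position of each char):
  Position 0 ('c'): window [0,0] length 1 -- new best
  Position 1 ('d'): window [0,1] length 2 -- new best
  Position 2 ('a'): window [0,2] length 3 -- new best
  Position 3 ('a'): repeat (last at 2), move window start to 3
  Position 3 ('a'): window [3,3] length 1
  Position 4 ('d'): window [3,4] length 2
  Position 5 ('g'): window [3,5] length 3
  Position 6 ('c'): window [3,6] length 4 -- new best
Longest substring with no repeats: "adgc" with length 4

4


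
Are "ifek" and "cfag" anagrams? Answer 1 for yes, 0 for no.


Strings: "ifek", "cfag"
Sorted first:  efik
Sorted second: acfg
Differ at position 0: 'e' vs 'a' => not anagrams

0


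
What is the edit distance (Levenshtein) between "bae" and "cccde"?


Computing edit distance: "bae" -> "cccde"
DP table:
           c    c    c    d    e
      0    1    2    3    4    5
  b   1    1    2    3    4    5
  a   2    2    2    3    4    5
  e   3    3    3    3    4    4
Edit distance = dp[3][5] = 4

4


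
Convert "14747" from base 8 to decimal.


Input: "14747" in base 8
Positional expansion:
  Digit '1' (value 1) x 8^4 = 4096
  Digit '4' (value 4) x 8^3 = 2048
  Digit '7' (value 7) x 8^2 = 448
  Digit '4' (value 4) x 8^1 = 32
  Digit '7' (value 7) x 8^0 = 7
Sum = 6631

6631


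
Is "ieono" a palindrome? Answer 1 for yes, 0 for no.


Input: ieono
Reversed: onoei
  Compare pos 0 ('i') with pos 4 ('o'): MISMATCH
  Compare pos 1 ('e') with pos 3 ('n'): MISMATCH
Result: not a palindrome

0


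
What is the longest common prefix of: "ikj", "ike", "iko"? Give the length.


Words: ikj, ike, iko
  Position 0: all 'i' => match
  Position 1: all 'k' => match
  Position 2: ('j', 'e', 'o') => mismatch, stop
LCP = "ik" (length 2)

2


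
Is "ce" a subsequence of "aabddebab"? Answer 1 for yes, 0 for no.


Check if "ce" is a subsequence of "aabddebab"
Greedy scan:
  Position 0 ('a'): no match needed
  Position 1 ('a'): no match needed
  Position 2 ('b'): no match needed
  Position 3 ('d'): no match needed
  Position 4 ('d'): no match needed
  Position 5 ('e'): no match needed
  Position 6 ('b'): no match needed
  Position 7 ('a'): no match needed
  Position 8 ('b'): no match needed
Only matched 0/2 characters => not a subsequence

0


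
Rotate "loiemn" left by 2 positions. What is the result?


Input: "loiemn", rotate left by 2
First 2 characters: "lo"
Remaining characters: "iemn"
Concatenate remaining + first: "iemn" + "lo" = "iemnlo"

iemnlo


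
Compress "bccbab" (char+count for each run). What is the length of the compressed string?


Input: bccbab
Runs:
  'b' x 1 => "b1"
  'c' x 2 => "c2"
  'b' x 1 => "b1"
  'a' x 1 => "a1"
  'b' x 1 => "b1"
Compressed: "b1c2b1a1b1"
Compressed length: 10

10


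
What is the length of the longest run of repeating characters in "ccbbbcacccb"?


Input: "ccbbbcacccb"
Scanning for longest run:
  Position 1 ('c'): continues run of 'c', length=2
  Position 2 ('b'): new char, reset run to 1
  Position 3 ('b'): continues run of 'b', length=2
  Position 4 ('b'): continues run of 'b', length=3
  Position 5 ('c'): new char, reset run to 1
  Position 6 ('a'): new char, reset run to 1
  Position 7 ('c'): new char, reset run to 1
  Position 8 ('c'): continues run of 'c', length=2
  Position 9 ('c'): continues run of 'c', length=3
  Position 10 ('b'): new char, reset run to 1
Longest run: 'b' with length 3

3


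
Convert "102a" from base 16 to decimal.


Input: "102a" in base 16
Positional expansion:
  Digit '1' (value 1) x 16^3 = 4096
  Digit '0' (value 0) x 16^2 = 0
  Digit '2' (value 2) x 16^1 = 32
  Digit 'a' (value 10) x 16^0 = 10
Sum = 4138

4138


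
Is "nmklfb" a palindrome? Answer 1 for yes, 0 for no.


Input: nmklfb
Reversed: bflkmn
  Compare pos 0 ('n') with pos 5 ('b'): MISMATCH
  Compare pos 1 ('m') with pos 4 ('f'): MISMATCH
  Compare pos 2 ('k') with pos 3 ('l'): MISMATCH
Result: not a palindrome

0


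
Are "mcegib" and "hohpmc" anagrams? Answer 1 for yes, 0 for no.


Strings: "mcegib", "hohpmc"
Sorted first:  bcegim
Sorted second: chhmop
Differ at position 0: 'b' vs 'c' => not anagrams

0


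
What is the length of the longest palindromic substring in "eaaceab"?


Input: "eaaceab"
Checking substrings for palindromes:
  [1:3] "aa" (len 2) => palindrome
Longest palindromic substring: "aa" with length 2

2


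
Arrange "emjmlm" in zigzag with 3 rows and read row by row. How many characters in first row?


Zigzag "emjmlm" into 3 rows:
Placing characters:
  'e' => row 0
  'm' => row 1
  'j' => row 2
  'm' => row 1
  'l' => row 0
  'm' => row 1
Rows:
  Row 0: "el"
  Row 1: "mmm"
  Row 2: "j"
First row length: 2

2


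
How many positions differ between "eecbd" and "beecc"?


Comparing "eecbd" and "beecc" position by position:
  Position 0: 'e' vs 'b' => DIFFER
  Position 1: 'e' vs 'e' => same
  Position 2: 'c' vs 'e' => DIFFER
  Position 3: 'b' vs 'c' => DIFFER
  Position 4: 'd' vs 'c' => DIFFER
Positions that differ: 4

4


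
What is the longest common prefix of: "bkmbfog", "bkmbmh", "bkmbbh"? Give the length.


Words: bkmbfog, bkmbmh, bkmbbh
  Position 0: all 'b' => match
  Position 1: all 'k' => match
  Position 2: all 'm' => match
  Position 3: all 'b' => match
  Position 4: ('f', 'm', 'b') => mismatch, stop
LCP = "bkmb" (length 4)

4


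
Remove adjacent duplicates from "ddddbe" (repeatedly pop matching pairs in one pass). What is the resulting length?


Input: ddddbe
Stack-based adjacent duplicate removal:
  Read 'd': push. Stack: d
  Read 'd': matches stack top 'd' => pop. Stack: (empty)
  Read 'd': push. Stack: d
  Read 'd': matches stack top 'd' => pop. Stack: (empty)
  Read 'b': push. Stack: b
  Read 'e': push. Stack: be
Final stack: "be" (length 2)

2


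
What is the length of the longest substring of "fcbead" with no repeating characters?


Input: "fcbead"
Sliding window (track last position of each char):
  Position 0 ('f'): window [0,0] length 1 -- new best
  Position 1 ('c'): window [0,1] length 2 -- new best
  Position 2 ('b'): window [0,2] length 3 -- new best
  Position 3 ('e'): window [0,3] length 4 -- new best
  Position 4 ('a'): window [0,4] length 5 -- new best
  Position 5 ('d'): window [0,5] length 6 -- new best
Longest substring with no repeats: "fcbead" with length 6

6


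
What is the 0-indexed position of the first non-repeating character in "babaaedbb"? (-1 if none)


Input: babaaedbb
Character frequencies:
  'a': 3
  'b': 4
  'd': 1
  'e': 1
Scanning left to right for freq == 1:
  Position 0 ('b'): freq=4, skip
  Position 1 ('a'): freq=3, skip
  Position 2 ('b'): freq=4, skip
  Position 3 ('a'): freq=3, skip
  Position 4 ('a'): freq=3, skip
  Position 5 ('e'): unique! => answer = 5

5


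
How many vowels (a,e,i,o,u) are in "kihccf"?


Input: kihccf
Checking each character:
  'k' at position 0: consonant
  'i' at position 1: vowel (running total: 1)
  'h' at position 2: consonant
  'c' at position 3: consonant
  'c' at position 4: consonant
  'f' at position 5: consonant
Total vowels: 1

1


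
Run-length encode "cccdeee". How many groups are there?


Input: cccdeee
Scanning for consecutive runs:
  Group 1: 'c' x 3 (positions 0-2)
  Group 2: 'd' x 1 (positions 3-3)
  Group 3: 'e' x 3 (positions 4-6)
Total groups: 3

3


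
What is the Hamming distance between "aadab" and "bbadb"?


Comparing "aadab" and "bbadb" position by position:
  Position 0: 'a' vs 'b' => differ
  Position 1: 'a' vs 'b' => differ
  Position 2: 'd' vs 'a' => differ
  Position 3: 'a' vs 'd' => differ
  Position 4: 'b' vs 'b' => same
Total differences (Hamming distance): 4

4


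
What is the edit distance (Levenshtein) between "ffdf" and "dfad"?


Computing edit distance: "ffdf" -> "dfad"
DP table:
           d    f    a    d
      0    1    2    3    4
  f   1    1    1    2    3
  f   2    2    1    2    3
  d   3    2    2    2    2
  f   4    3    2    3    3
Edit distance = dp[4][4] = 3

3


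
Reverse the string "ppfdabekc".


Input: ppfdabekc
Reading characters right to left:
  Position 8: 'c'
  Position 7: 'k'
  Position 6: 'e'
  Position 5: 'b'
  Position 4: 'a'
  Position 3: 'd'
  Position 2: 'f'
  Position 1: 'p'
  Position 0: 'p'
Reversed: ckebadfpp

ckebadfpp


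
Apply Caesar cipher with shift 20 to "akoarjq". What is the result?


Caesar cipher: shift "akoarjq" by 20
  'a' (pos 0) + 20 = pos 20 = 'u'
  'k' (pos 10) + 20 = pos 4 = 'e'
  'o' (pos 14) + 20 = pos 8 = 'i'
  'a' (pos 0) + 20 = pos 20 = 'u'
  'r' (pos 17) + 20 = pos 11 = 'l'
  'j' (pos 9) + 20 = pos 3 = 'd'
  'q' (pos 16) + 20 = pos 10 = 'k'
Result: ueiuldk

ueiuldk


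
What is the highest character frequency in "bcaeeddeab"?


Input: bcaeeddeab
Character counts:
  'a': 2
  'b': 2
  'c': 1
  'd': 2
  'e': 3
Maximum frequency: 3

3


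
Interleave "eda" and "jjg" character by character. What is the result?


Interleaving "eda" and "jjg":
  Position 0: 'e' from first, 'j' from second => "ej"
  Position 1: 'd' from first, 'j' from second => "dj"
  Position 2: 'a' from first, 'g' from second => "ag"
Result: ejdjag

ejdjag


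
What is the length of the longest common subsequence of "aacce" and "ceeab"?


LCS of "aacce" and "ceeab"
DP table:
           c    e    e    a    b
      0    0    0    0    0    0
  a   0    0    0    0    1    1
  a   0    0    0    0    1    1
  c   0    1    1    1    1    1
  c   0    1    1    1    1    1
  e   0    1    2    2    2    2
LCS length = dp[5][5] = 2

2


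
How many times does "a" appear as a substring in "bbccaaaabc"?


Searching for "a" in "bbccaaaabc"
Scanning each position:
  Position 0: "b" => no
  Position 1: "b" => no
  Position 2: "c" => no
  Position 3: "c" => no
  Position 4: "a" => MATCH
  Position 5: "a" => MATCH
  Position 6: "a" => MATCH
  Position 7: "a" => MATCH
  Position 8: "b" => no
  Position 9: "c" => no
Total occurrences: 4

4


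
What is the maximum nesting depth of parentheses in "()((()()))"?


Input: "()((()()))"
Tracking depth:
  Position 0 '(': depth becomes 1
  Position 1 ')': depth becomes 0
  Position 2 '(': depth becomes 1
  Position 3 '(': depth becomes 2
  Position 4 '(': depth becomes 3
  Position 5 ')': depth becomes 2
  Position 6 '(': depth becomes 3
  Position 7 ')': depth becomes 2
  Position 8 ')': depth becomes 1
  Position 9 ')': depth becomes 0
Maximum depth reached: 3

3


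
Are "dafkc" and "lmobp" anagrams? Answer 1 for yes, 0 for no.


Strings: "dafkc", "lmobp"
Sorted first:  acdfk
Sorted second: blmop
Differ at position 0: 'a' vs 'b' => not anagrams

0


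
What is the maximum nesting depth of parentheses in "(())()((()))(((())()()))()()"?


Input: "(())()((()))(((())()()))()()"
Tracking depth:
  Position 0 '(': depth becomes 1
  Position 1 '(': depth becomes 2
  Position 2 ')': depth becomes 1
  Position 3 ')': depth becomes 0
  Position 4 '(': depth becomes 1
  Position 5 ')': depth becomes 0
  Position 6 '(': depth becomes 1
  Position 7 '(': depth becomes 2
  Position 8 '(': depth becomes 3
  Position 9 ')': depth becomes 2
  Position 10 ')': depth becomes 1
  Position 11 ')': depth becomes 0
  Position 12 '(': depth becomes 1
  Position 13 '(': depth becomes 2
  Position 14 '(': depth becomes 3
  Position 15 '(': depth becomes 4
  Position 16 ')': depth becomes 3
  Position 17 ')': depth becomes 2
  Position 18 '(': depth becomes 3
  Position 19 ')': depth becomes 2
  Position 20 '(': depth becomes 3
  Position 21 ')': depth becomes 2
  Position 22 ')': depth becomes 1
  Position 23 ')': depth becomes 0
  Position 24 '(': depth becomes 1
  Position 25 ')': depth becomes 0
  Position 26 '(': depth becomes 1
  Position 27 ')': depth becomes 0
Maximum depth reached: 4

4


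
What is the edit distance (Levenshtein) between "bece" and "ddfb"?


Computing edit distance: "bece" -> "ddfb"
DP table:
           d    d    f    b
      0    1    2    3    4
  b   1    1    2    3    3
  e   2    2    2    3    4
  c   3    3    3    3    4
  e   4    4    4    4    4
Edit distance = dp[4][4] = 4

4


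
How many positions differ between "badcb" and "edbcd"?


Comparing "badcb" and "edbcd" position by position:
  Position 0: 'b' vs 'e' => DIFFER
  Position 1: 'a' vs 'd' => DIFFER
  Position 2: 'd' vs 'b' => DIFFER
  Position 3: 'c' vs 'c' => same
  Position 4: 'b' vs 'd' => DIFFER
Positions that differ: 4

4


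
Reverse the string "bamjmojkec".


Input: bamjmojkec
Reading characters right to left:
  Position 9: 'c'
  Position 8: 'e'
  Position 7: 'k'
  Position 6: 'j'
  Position 5: 'o'
  Position 4: 'm'
  Position 3: 'j'
  Position 2: 'm'
  Position 1: 'a'
  Position 0: 'b'
Reversed: cekjomjmab

cekjomjmab


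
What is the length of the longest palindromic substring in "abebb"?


Input: "abebb"
Checking substrings for palindromes:
  [1:4] "beb" (len 3) => palindrome
  [3:5] "bb" (len 2) => palindrome
Longest palindromic substring: "beb" with length 3

3


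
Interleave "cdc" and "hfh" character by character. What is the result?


Interleaving "cdc" and "hfh":
  Position 0: 'c' from first, 'h' from second => "ch"
  Position 1: 'd' from first, 'f' from second => "df"
  Position 2: 'c' from first, 'h' from second => "ch"
Result: chdfch

chdfch


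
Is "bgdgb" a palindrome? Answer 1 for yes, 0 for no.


Input: bgdgb
Reversed: bgdgb
  Compare pos 0 ('b') with pos 4 ('b'): match
  Compare pos 1 ('g') with pos 3 ('g'): match
Result: palindrome

1


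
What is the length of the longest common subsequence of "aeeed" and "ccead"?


LCS of "aeeed" and "ccead"
DP table:
           c    c    e    a    d
      0    0    0    0    0    0
  a   0    0    0    0    1    1
  e   0    0    0    1    1    1
  e   0    0    0    1    1    1
  e   0    0    0    1    1    1
  d   0    0    0    1    1    2
LCS length = dp[5][5] = 2

2


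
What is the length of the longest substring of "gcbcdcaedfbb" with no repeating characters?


Input: "gcbcdcaedfbb"
Sliding window (track last position of each char):
  Position 0 ('g'): window [0,0] length 1 -- new best
  Position 1 ('c'): window [0,1] length 2 -- new best
  Position 2 ('b'): window [0,2] length 3 -- new best
  Position 3 ('c'): repeat (last at 1), move window start to 2
  Position 3 ('c'): window [2,3] length 2
  Position 4 ('d'): window [2,4] length 3
  Position 5 ('c'): repeat (last at 3), move window start to 4
  Position 5 ('c'): window [4,5] length 2
  Position 6 ('a'): window [4,6] length 3
  Position 7 ('e'): window [4,7] length 4 -- new best
  Position 8 ('d'): repeat (last at 4), move window start to 5
  Position 8 ('d'): window [5,8] length 4
  Position 9 ('f'): window [5,9] length 5 -- new best
  Position 10 ('b'): window [5,10] length 6 -- new best
  Position 11 ('b'): repeat (last at 10), move window start to 11
  Position 11 ('b'): window [11,11] length 1
Longest substring with no repeats: "caedfb" with length 6

6


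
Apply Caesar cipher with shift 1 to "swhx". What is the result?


Caesar cipher: shift "swhx" by 1
  's' (pos 18) + 1 = pos 19 = 't'
  'w' (pos 22) + 1 = pos 23 = 'x'
  'h' (pos 7) + 1 = pos 8 = 'i'
  'x' (pos 23) + 1 = pos 24 = 'y'
Result: txiy

txiy


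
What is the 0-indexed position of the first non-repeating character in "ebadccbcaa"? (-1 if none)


Input: ebadccbcaa
Character frequencies:
  'a': 3
  'b': 2
  'c': 3
  'd': 1
  'e': 1
Scanning left to right for freq == 1:
  Position 0 ('e'): unique! => answer = 0

0


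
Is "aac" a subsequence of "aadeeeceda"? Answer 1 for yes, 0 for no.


Check if "aac" is a subsequence of "aadeeeceda"
Greedy scan:
  Position 0 ('a'): matches sub[0] = 'a'
  Position 1 ('a'): matches sub[1] = 'a'
  Position 2 ('d'): no match needed
  Position 3 ('e'): no match needed
  Position 4 ('e'): no match needed
  Position 5 ('e'): no match needed
  Position 6 ('c'): matches sub[2] = 'c'
  Position 7 ('e'): no match needed
  Position 8 ('d'): no match needed
  Position 9 ('a'): no match needed
All 3 characters matched => is a subsequence

1


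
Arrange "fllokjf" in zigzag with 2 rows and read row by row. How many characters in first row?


Zigzag "fllokjf" into 2 rows:
Placing characters:
  'f' => row 0
  'l' => row 1
  'l' => row 0
  'o' => row 1
  'k' => row 0
  'j' => row 1
  'f' => row 0
Rows:
  Row 0: "flkf"
  Row 1: "loj"
First row length: 4

4


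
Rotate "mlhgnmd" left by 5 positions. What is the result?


Input: "mlhgnmd", rotate left by 5
First 5 characters: "mlhgn"
Remaining characters: "md"
Concatenate remaining + first: "md" + "mlhgn" = "mdmlhgn"

mdmlhgn


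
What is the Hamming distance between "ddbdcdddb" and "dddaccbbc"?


Comparing "ddbdcdddb" and "dddaccbbc" position by position:
  Position 0: 'd' vs 'd' => same
  Position 1: 'd' vs 'd' => same
  Position 2: 'b' vs 'd' => differ
  Position 3: 'd' vs 'a' => differ
  Position 4: 'c' vs 'c' => same
  Position 5: 'd' vs 'c' => differ
  Position 6: 'd' vs 'b' => differ
  Position 7: 'd' vs 'b' => differ
  Position 8: 'b' vs 'c' => differ
Total differences (Hamming distance): 6

6


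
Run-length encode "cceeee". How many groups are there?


Input: cceeee
Scanning for consecutive runs:
  Group 1: 'c' x 2 (positions 0-1)
  Group 2: 'e' x 4 (positions 2-5)
Total groups: 2

2


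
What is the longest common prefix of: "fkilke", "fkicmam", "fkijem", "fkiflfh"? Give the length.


Words: fkilke, fkicmam, fkijem, fkiflfh
  Position 0: all 'f' => match
  Position 1: all 'k' => match
  Position 2: all 'i' => match
  Position 3: ('l', 'c', 'j', 'f') => mismatch, stop
LCP = "fki" (length 3)

3


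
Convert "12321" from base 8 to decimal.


Input: "12321" in base 8
Positional expansion:
  Digit '1' (value 1) x 8^4 = 4096
  Digit '2' (value 2) x 8^3 = 1024
  Digit '3' (value 3) x 8^2 = 192
  Digit '2' (value 2) x 8^1 = 16
  Digit '1' (value 1) x 8^0 = 1
Sum = 5329

5329


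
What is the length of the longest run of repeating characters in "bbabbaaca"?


Input: "bbabbaaca"
Scanning for longest run:
  Position 1 ('b'): continues run of 'b', length=2
  Position 2 ('a'): new char, reset run to 1
  Position 3 ('b'): new char, reset run to 1
  Position 4 ('b'): continues run of 'b', length=2
  Position 5 ('a'): new char, reset run to 1
  Position 6 ('a'): continues run of 'a', length=2
  Position 7 ('c'): new char, reset run to 1
  Position 8 ('a'): new char, reset run to 1
Longest run: 'b' with length 2

2


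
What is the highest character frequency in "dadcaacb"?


Input: dadcaacb
Character counts:
  'a': 3
  'b': 1
  'c': 2
  'd': 2
Maximum frequency: 3

3


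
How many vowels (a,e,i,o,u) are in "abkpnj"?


Input: abkpnj
Checking each character:
  'a' at position 0: vowel (running total: 1)
  'b' at position 1: consonant
  'k' at position 2: consonant
  'p' at position 3: consonant
  'n' at position 4: consonant
  'j' at position 5: consonant
Total vowels: 1

1


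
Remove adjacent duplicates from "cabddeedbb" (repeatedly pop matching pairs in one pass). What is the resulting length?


Input: cabddeedbb
Stack-based adjacent duplicate removal:
  Read 'c': push. Stack: c
  Read 'a': push. Stack: ca
  Read 'b': push. Stack: cab
  Read 'd': push. Stack: cabd
  Read 'd': matches stack top 'd' => pop. Stack: cab
  Read 'e': push. Stack: cabe
  Read 'e': matches stack top 'e' => pop. Stack: cab
  Read 'd': push. Stack: cabd
  Read 'b': push. Stack: cabdb
  Read 'b': matches stack top 'b' => pop. Stack: cabd
Final stack: "cabd" (length 4)

4


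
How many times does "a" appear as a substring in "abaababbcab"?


Searching for "a" in "abaababbcab"
Scanning each position:
  Position 0: "a" => MATCH
  Position 1: "b" => no
  Position 2: "a" => MATCH
  Position 3: "a" => MATCH
  Position 4: "b" => no
  Position 5: "a" => MATCH
  Position 6: "b" => no
  Position 7: "b" => no
  Position 8: "c" => no
  Position 9: "a" => MATCH
  Position 10: "b" => no
Total occurrences: 5

5


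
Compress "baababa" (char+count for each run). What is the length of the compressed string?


Input: baababa
Runs:
  'b' x 1 => "b1"
  'a' x 2 => "a2"
  'b' x 1 => "b1"
  'a' x 1 => "a1"
  'b' x 1 => "b1"
  'a' x 1 => "a1"
Compressed: "b1a2b1a1b1a1"
Compressed length: 12

12


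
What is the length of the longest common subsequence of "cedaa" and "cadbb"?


LCS of "cedaa" and "cadbb"
DP table:
           c    a    d    b    b
      0    0    0    0    0    0
  c   0    1    1    1    1    1
  e   0    1    1    1    1    1
  d   0    1    1    2    2    2
  a   0    1    2    2    2    2
  a   0    1    2    2    2    2
LCS length = dp[5][5] = 2

2


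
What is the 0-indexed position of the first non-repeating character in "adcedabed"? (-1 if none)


Input: adcedabed
Character frequencies:
  'a': 2
  'b': 1
  'c': 1
  'd': 3
  'e': 2
Scanning left to right for freq == 1:
  Position 0 ('a'): freq=2, skip
  Position 1 ('d'): freq=3, skip
  Position 2 ('c'): unique! => answer = 2

2


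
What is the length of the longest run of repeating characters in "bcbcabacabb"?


Input: "bcbcabacabb"
Scanning for longest run:
  Position 1 ('c'): new char, reset run to 1
  Position 2 ('b'): new char, reset run to 1
  Position 3 ('c'): new char, reset run to 1
  Position 4 ('a'): new char, reset run to 1
  Position 5 ('b'): new char, reset run to 1
  Position 6 ('a'): new char, reset run to 1
  Position 7 ('c'): new char, reset run to 1
  Position 8 ('a'): new char, reset run to 1
  Position 9 ('b'): new char, reset run to 1
  Position 10 ('b'): continues run of 'b', length=2
Longest run: 'b' with length 2

2


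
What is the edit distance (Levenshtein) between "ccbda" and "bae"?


Computing edit distance: "ccbda" -> "bae"
DP table:
           b    a    e
      0    1    2    3
  c   1    1    2    3
  c   2    2    2    3
  b   3    2    3    3
  d   4    3    3    4
  a   5    4    3    4
Edit distance = dp[5][3] = 4

4


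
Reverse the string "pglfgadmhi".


Input: pglfgadmhi
Reading characters right to left:
  Position 9: 'i'
  Position 8: 'h'
  Position 7: 'm'
  Position 6: 'd'
  Position 5: 'a'
  Position 4: 'g'
  Position 3: 'f'
  Position 2: 'l'
  Position 1: 'g'
  Position 0: 'p'
Reversed: ihmdagflgp

ihmdagflgp


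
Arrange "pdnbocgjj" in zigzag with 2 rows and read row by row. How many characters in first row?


Zigzag "pdnbocgjj" into 2 rows:
Placing characters:
  'p' => row 0
  'd' => row 1
  'n' => row 0
  'b' => row 1
  'o' => row 0
  'c' => row 1
  'g' => row 0
  'j' => row 1
  'j' => row 0
Rows:
  Row 0: "pnogj"
  Row 1: "dbcj"
First row length: 5

5


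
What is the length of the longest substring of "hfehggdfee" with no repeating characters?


Input: "hfehggdfee"
Sliding window (track last position of each char):
  Position 0 ('h'): window [0,0] length 1 -- new best
  Position 1 ('f'): window [0,1] length 2 -- new best
  Position 2 ('e'): window [0,2] length 3 -- new best
  Position 3 ('h'): repeat (last at 0), move window start to 1
  Position 3 ('h'): window [1,3] length 3
  Position 4 ('g'): window [1,4] length 4 -- new best
  Position 5 ('g'): repeat (last at 4), move window start to 5
  Position 5 ('g'): window [5,5] length 1
  Position 6 ('d'): window [5,6] length 2
  Position 7 ('f'): window [5,7] length 3
  Position 8 ('e'): window [5,8] length 4
  Position 9 ('e'): repeat (last at 8), move window start to 9
  Position 9 ('e'): window [9,9] length 1
Longest substring with no repeats: "fehg" with length 4

4


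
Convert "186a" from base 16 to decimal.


Input: "186a" in base 16
Positional expansion:
  Digit '1' (value 1) x 16^3 = 4096
  Digit '8' (value 8) x 16^2 = 2048
  Digit '6' (value 6) x 16^1 = 96
  Digit 'a' (value 10) x 16^0 = 10
Sum = 6250

6250


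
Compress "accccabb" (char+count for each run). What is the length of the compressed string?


Input: accccabb
Runs:
  'a' x 1 => "a1"
  'c' x 4 => "c4"
  'a' x 1 => "a1"
  'b' x 2 => "b2"
Compressed: "a1c4a1b2"
Compressed length: 8

8
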